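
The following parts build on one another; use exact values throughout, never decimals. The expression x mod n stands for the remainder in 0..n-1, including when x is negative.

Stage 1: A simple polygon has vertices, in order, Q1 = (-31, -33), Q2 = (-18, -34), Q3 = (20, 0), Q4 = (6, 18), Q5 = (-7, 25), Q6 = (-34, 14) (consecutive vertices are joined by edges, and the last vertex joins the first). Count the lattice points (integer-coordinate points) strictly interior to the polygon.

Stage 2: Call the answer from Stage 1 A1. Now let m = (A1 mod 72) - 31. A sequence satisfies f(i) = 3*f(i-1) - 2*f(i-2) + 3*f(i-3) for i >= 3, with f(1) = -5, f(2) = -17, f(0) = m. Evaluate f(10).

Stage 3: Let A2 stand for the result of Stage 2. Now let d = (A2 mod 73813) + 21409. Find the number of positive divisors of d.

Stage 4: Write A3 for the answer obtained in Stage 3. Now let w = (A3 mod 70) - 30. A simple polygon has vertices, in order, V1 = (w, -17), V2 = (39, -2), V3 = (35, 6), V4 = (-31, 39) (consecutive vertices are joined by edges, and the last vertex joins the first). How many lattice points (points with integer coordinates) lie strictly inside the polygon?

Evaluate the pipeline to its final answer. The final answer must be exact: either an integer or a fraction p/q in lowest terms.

1955

Stage 1: cross terms: (-31*-34 - -18*-33)=460, (-18*0 - 20*-34)=680, (20*18 - 6*0)=360, (6*25 - -7*18)=276, (-7*14 - -34*25)=752, (-34*-33 - -31*14)=1556; twice the area = |4084| = 4084; area = 2042; boundary points = 1 + 2 + 2 + 1 + 1 + 1 = 8; strictly interior points = area - boundary/2 + 1 = 2039; answer 2039
Stage 2: A1 = 2039; m = -8; f(3) = 3*(-17) - 2*(-5) + 3*(-8) = -65; iterating: f(3)=-65, f(4)=-176, f(5)=-449, f(6)=-1190, f(7)=-3200, f(8)=-8567, f(9)=-22871, f(10)=-61079; answer -61079
Stage 3: A2 = -61079; d = 34143; 34143 = 3 * 19 * 599; number of divisors = (1+1) * (1+1) * (1+1) = 8; answer 8
Stage 4: A3 = 8; w = -22; cross terms: (-22*-2 - 39*-17)=707, (39*6 - 35*-2)=304, (35*39 - -31*6)=1551, (-31*-17 - -22*39)=1385; twice the area = |3947| = 3947; area = 3947/2; boundary points = 1 + 4 + 33 + 1 = 39; strictly interior points = area - boundary/2 + 1 = 1955; answer 1955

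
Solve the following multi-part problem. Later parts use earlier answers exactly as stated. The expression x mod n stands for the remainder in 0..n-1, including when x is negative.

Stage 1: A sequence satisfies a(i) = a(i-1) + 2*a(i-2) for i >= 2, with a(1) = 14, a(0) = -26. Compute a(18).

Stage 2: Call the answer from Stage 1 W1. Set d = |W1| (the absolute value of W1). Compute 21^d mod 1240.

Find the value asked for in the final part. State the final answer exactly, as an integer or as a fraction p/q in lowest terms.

1161

Stage 1: a(2) = 1*(14) + 2*(-26) = -38; iterating: a(2)=-38, a(3)=-10, a(4)=-86, a(5)=-106, a(6)=-278, a(7)=-490, a(8)=-1046, a(9)=-2026, a(10)=-4118, a(11)=-8170, a(12)=-16406, a(13)=-32746, a(14)=-65558, a(15)=-131050, a(16)=-262166, a(17)=-524266, a(18)=-1048598; answer -1048598
Stage 2: W1 = -1048598; d = 1048598; squarings mod 1240: 21^1=21, 21^2=441, 21^4=1041, 21^8=1161, 21^16=41, 21^32=441, 21^64=1041, 21^128=1161, 21^256=41, 21^512=441, 21^1024=1041, 21^2048=1161, 21^4096=41, 21^8192=441, 21^16384=1041, 21^32768=1161, 21^65536=41, 21^131072=441, 21^262144=1041, 21^524288=1161, 21^1048576=41; 21^1048598 = 21^2 * 21^4 * 21^16 * 21^1048576 = 1161 (mod 1240); answer 1161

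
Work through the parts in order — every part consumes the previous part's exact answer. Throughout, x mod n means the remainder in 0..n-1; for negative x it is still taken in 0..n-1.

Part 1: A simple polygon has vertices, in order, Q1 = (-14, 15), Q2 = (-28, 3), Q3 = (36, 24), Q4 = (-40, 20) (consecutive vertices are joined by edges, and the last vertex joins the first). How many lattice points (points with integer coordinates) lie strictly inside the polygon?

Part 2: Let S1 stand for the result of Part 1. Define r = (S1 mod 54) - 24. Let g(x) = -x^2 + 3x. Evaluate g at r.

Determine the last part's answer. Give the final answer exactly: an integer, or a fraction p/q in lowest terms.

Part 1: cross terms: (-14*3 - -28*15)=378, (-28*24 - 36*3)=-780, (36*20 - -40*24)=1680, (-40*15 - -14*20)=-320; twice the area = |958| = 958; area = 479; boundary points = 2 + 1 + 4 + 1 = 8; strictly interior points = area - boundary/2 + 1 = 476; answer 476
Part 2: S1 = 476; r = 20; -1*(20)^2 + 3*(20)^1 = (-400) + (60) = -340; answer -340

-340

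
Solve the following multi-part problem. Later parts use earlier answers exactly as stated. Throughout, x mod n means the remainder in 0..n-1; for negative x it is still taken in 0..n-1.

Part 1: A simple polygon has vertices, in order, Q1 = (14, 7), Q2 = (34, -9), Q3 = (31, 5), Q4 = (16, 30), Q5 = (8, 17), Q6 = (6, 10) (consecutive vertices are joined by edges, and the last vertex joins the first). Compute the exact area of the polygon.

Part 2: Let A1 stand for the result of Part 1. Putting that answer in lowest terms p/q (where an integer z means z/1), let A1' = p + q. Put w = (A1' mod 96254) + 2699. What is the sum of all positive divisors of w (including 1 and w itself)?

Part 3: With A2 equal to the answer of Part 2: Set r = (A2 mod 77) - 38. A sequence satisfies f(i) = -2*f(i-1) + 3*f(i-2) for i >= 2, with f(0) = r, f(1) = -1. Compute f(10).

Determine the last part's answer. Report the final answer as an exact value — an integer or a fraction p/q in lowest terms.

280496

Part 1: cross terms: (14*-9 - 34*7)=-364, (34*5 - 31*-9)=449, (31*30 - 16*5)=850, (16*17 - 8*30)=32, (8*10 - 6*17)=-22, (6*7 - 14*10)=-98; twice the area = |847| = 847; area = 847/2; answer 847/2
Part 2: A1 = 847/2; threaded value p + q = 849; w = 3548; 3548 = 2^2 * 887; sigma = (1 + 2 + 4) * (1 + 887) = 7 * 888 = 6216; answer 6216
Part 3: A2 = 6216; r = 18; f(2) = -2*(-1) + 3*(18) = 56; iterating: f(2)=56, f(3)=-115, f(4)=398, f(5)=-1141, f(6)=3476, f(7)=-10375, f(8)=31178, f(9)=-93481, f(10)=280496; answer 280496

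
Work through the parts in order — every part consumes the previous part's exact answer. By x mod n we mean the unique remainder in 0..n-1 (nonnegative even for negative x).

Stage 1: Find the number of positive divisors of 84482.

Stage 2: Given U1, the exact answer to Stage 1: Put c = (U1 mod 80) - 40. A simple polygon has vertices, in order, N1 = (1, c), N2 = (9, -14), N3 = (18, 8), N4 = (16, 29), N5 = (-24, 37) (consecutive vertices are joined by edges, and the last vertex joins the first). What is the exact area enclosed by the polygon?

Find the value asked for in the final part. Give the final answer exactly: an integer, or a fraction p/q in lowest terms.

Stage 1: 84482 = 2 * 53 * 797; number of divisors = (1+1) * (1+1) * (1+1) = 8; answer 8
Stage 2: U1 = 8; c = -32; cross terms: (1*-14 - 9*-32)=274, (9*8 - 18*-14)=324, (18*29 - 16*8)=394, (16*37 - -24*29)=1288, (-24*-32 - 1*37)=731; twice the area = |3011| = 3011; area = 3011/2; answer 3011/2

3011/2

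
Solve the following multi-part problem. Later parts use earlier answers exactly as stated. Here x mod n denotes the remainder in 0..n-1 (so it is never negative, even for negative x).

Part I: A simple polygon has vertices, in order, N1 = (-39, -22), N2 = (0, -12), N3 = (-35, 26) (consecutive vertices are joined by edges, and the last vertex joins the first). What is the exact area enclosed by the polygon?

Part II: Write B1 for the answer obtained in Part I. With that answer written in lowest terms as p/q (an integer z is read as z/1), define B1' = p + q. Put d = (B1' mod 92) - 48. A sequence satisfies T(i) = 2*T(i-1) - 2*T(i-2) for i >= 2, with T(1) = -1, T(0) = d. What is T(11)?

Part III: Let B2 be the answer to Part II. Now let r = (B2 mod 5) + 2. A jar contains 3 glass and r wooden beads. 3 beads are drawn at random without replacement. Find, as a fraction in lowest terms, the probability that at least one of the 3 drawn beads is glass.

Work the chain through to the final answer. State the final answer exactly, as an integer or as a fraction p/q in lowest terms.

Part I: cross terms: (-39*-12 - 0*-22)=468, (0*26 - -35*-12)=-420, (-35*-22 - -39*26)=1784; twice the area = |1832| = 1832; area = 916; answer 916
Part II: B1 = 916; threaded value p + q = 917; d = 41; T(2) = 2*(-1) - 2*(41) = -84; iterating: T(2)=-84, T(3)=-166, T(4)=-164, T(5)=4, T(6)=336, T(7)=664, T(8)=656, T(9)=-16, T(10)=-1344, T(11)=-2656; answer -2656
Part III: B2 = -2656; r = 6; total draws C(9,3) = 84; complement C(6,3) = 20; favorable 84 - 20 = 64; P = 16/21; answer 16/21

16/21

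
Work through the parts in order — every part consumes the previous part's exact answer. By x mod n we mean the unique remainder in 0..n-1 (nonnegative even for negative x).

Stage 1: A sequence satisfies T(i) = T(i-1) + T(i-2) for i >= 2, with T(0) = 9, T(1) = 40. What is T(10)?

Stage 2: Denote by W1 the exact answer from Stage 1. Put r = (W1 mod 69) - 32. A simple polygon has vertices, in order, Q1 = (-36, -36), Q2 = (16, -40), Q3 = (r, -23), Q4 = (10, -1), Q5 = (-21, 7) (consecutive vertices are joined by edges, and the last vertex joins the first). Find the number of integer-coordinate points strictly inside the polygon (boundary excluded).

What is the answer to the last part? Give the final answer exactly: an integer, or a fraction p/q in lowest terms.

1269

Stage 1: T(2) = 1*(40) + 1*(9) = 49; iterating: T(2)=49, T(3)=89, T(4)=138, T(5)=227, T(6)=365, T(7)=592, T(8)=957, T(9)=1549, T(10)=2506; answer 2506
Stage 2: W1 = 2506; r = -10; cross terms: (-36*-40 - 16*-36)=2016, (16*-23 - -10*-40)=-768, (-10*-1 - 10*-23)=240, (10*7 - -21*-1)=49, (-21*-36 - -36*7)=1008; twice the area = |2545| = 2545; area = 2545/2; boundary points = 4 + 1 + 2 + 1 + 1 = 9; strictly interior points = area - boundary/2 + 1 = 1269; answer 1269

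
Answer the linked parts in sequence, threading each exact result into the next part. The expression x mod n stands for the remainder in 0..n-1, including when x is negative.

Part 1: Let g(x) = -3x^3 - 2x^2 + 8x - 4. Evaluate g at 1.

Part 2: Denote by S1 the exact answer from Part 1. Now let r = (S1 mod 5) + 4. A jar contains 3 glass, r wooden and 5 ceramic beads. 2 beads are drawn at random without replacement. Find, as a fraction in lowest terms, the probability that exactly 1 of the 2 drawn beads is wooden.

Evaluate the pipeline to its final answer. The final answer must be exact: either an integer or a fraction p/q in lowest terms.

8/15

Part 1: -3*(1)^3 - 2*(1)^2 + 8*(1)^1 - 4 = (-3) + (-2) + (8) + (-4) = -1; answer -1
Part 2: S1 = -1; r = 8; total draws C(16,2) = 120; favorable C(8,1)*C(8,1) = 64; P = 8/15; answer 8/15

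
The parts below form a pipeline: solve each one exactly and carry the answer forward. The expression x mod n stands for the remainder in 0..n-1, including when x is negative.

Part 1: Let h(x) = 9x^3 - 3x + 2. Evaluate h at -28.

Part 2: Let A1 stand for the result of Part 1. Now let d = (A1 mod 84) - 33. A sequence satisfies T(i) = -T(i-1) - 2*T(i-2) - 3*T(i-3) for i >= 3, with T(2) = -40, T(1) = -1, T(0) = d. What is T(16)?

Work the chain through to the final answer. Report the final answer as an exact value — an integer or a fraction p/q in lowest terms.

18448

Part 1: 9*(-28)^3 - 3*(-28)^1 + 2 = (-197568) + (84) + (2) = -197482; answer -197482
Part 2: A1 = -197482; d = -31; T(3) = -1*(-40) - 2*(-1) - 3*(-31) = 135; iterating: T(3)=135, T(4)=-52, T(5)=-98, T(6)=-203, T(7)=555, T(8)=145, T(9)=-646, T(10)=-1309, T(11)=2166, T(12)=2390, T(13)=-2795, T(14)=-8483, T(15)=6903, T(16)=18448; answer 18448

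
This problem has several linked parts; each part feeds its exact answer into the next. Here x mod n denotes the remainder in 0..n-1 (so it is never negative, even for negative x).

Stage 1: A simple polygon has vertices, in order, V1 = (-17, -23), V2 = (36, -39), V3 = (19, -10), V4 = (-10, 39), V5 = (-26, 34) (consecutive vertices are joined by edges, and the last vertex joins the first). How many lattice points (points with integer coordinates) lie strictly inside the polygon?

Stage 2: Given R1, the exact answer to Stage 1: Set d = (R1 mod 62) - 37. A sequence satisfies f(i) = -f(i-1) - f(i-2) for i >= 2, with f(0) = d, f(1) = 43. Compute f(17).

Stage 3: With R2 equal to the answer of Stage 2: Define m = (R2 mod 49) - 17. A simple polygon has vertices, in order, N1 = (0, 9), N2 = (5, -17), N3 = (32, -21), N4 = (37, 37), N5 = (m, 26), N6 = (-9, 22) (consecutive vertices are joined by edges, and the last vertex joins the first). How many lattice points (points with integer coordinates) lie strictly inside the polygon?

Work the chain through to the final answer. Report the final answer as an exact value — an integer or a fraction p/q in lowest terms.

Stage 1: cross terms: (-17*-39 - 36*-23)=1491, (36*-10 - 19*-39)=381, (19*39 - -10*-10)=641, (-10*34 - -26*39)=674, (-26*-23 - -17*34)=1176; twice the area = |4363| = 4363; area = 4363/2; boundary points = 1 + 1 + 1 + 1 + 3 = 7; strictly interior points = area - boundary/2 + 1 = 2179; answer 2179
Stage 2: R1 = 2179; d = -28; f(2) = -1*(43) - 1*(-28) = -15; iterating: f(2)=-15, f(3)=-28, f(4)=43, f(5)=-15, f(6)=-28, f(7)=43, f(8)=-15, f(9)=-28, f(10)=43, f(11)=-15, f(12)=-28, f(13)=43, f(14)=-15, f(15)=-28, f(16)=43, f(17)=-15; answer -15
Stage 3: R2 = -15; m = 17; cross terms: (0*-17 - 5*9)=-45, (5*-21 - 32*-17)=439, (32*37 - 37*-21)=1961, (37*26 - 17*37)=333, (17*22 - -9*26)=608, (-9*9 - 0*22)=-81; twice the area = |3215| = 3215; area = 3215/2; boundary points = 1 + 1 + 1 + 1 + 2 + 1 = 7; strictly interior points = area - boundary/2 + 1 = 1605; answer 1605

1605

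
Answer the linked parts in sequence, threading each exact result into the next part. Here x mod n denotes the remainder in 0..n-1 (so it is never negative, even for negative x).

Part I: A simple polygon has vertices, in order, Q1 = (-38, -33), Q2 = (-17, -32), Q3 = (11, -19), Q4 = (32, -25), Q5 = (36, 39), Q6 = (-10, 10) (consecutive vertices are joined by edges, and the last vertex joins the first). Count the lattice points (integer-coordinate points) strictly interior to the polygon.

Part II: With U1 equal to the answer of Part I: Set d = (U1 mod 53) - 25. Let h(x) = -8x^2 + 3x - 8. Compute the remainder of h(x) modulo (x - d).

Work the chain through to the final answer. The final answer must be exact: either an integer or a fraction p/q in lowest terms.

-629

Part I: cross terms: (-38*-32 - -17*-33)=655, (-17*-19 - 11*-32)=675, (11*-25 - 32*-19)=333, (32*39 - 36*-25)=2148, (36*10 - -10*39)=750, (-10*-33 - -38*10)=710; twice the area = |5271| = 5271; area = 5271/2; boundary points = 1 + 1 + 3 + 4 + 1 + 1 = 11; strictly interior points = area - boundary/2 + 1 = 2631; answer 2631
Part II: U1 = 2631; d = 9; remainder = value at the root: -8*(9)^2 + 3*(9)^1 - 8 = (-648) + (27) + (-8) = -629; answer -629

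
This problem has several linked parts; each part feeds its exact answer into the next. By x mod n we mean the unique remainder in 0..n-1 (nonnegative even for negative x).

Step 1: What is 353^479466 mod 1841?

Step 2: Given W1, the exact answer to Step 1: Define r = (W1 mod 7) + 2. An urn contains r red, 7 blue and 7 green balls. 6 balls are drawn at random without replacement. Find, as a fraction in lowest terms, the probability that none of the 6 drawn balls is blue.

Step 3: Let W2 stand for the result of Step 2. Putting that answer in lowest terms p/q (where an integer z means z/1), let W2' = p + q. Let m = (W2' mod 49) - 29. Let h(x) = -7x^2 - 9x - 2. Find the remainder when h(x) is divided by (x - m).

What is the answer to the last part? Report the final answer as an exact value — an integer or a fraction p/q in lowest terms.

Step 1: squarings mod 1841: 353^1=353, 353^2=1262, 353^4=179, 353^8=744, 353^16=1236, 353^32=1507, 353^64=1096, 353^128=884, 353^256=872, 353^512=51, 353^1024=760, 353^2048=1367, 353^4096=74, 353^8192=1794, 353^16384=368, 353^32768=1031, 353^65536=704, 353^131072=387, 353^262144=648; 353^479466 = 353^2 * 353^8 * 353^32 * 353^64 * 353^128 * 353^4096 * 353^16384 * 353^65536 * 353^131072 * 353^262144 = 1296 (mod 1841); answer 1296
Step 2: W1 = 1296; r = 3; total draws C(17,6) = 12376; favorable C(10,6) = 210; P = 15/884; answer 15/884
Step 3: W2 = 15/884; threaded value p + q = 899; m = -12; remainder = value at the root: -7*(-12)^2 - 9*(-12)^1 - 2 = (-1008) + (108) + (-2) = -902; answer -902

-902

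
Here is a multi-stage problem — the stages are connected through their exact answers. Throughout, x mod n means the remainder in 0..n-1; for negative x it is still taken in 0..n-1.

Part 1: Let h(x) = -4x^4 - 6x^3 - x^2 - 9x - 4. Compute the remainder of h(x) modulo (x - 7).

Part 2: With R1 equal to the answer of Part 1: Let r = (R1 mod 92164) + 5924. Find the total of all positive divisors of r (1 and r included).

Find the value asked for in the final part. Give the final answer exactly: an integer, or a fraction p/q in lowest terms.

258336

Part 1: remainder = value at the root: -4*(7)^4 - 6*(7)^3 - 1*(7)^2 - 9*(7)^1 - 4 = (-9604) + (-2058) + (-49) + (-63) + (-4) = -11778; answer -11778
Part 2: R1 = -11778; r = 86310; 86310 = 2 * 3^2 * 5 * 7 * 137; sigma = (1 + 2) * (1 + 3 + 9) * (1 + 5) * (1 + 7) * (1 + 137) = 3 * 13 * 6 * 8 * 138 = 258336; answer 258336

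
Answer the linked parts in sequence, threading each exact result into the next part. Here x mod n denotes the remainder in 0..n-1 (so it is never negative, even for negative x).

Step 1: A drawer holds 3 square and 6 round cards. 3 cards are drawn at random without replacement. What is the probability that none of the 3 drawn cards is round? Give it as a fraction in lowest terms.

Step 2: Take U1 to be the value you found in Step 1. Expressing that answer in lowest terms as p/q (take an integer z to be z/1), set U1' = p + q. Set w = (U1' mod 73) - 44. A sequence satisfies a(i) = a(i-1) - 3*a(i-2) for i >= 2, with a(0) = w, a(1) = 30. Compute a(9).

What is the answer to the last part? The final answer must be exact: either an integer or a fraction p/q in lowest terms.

Step 1: total draws C(9,3) = 84; favorable C(3,3) = 1; P = 1/84; answer 1/84
Step 2: U1 = 1/84; threaded value p + q = 85; w = -32; a(2) = 1*(30) - 3*(-32) = 126; iterating: a(2)=126, a(3)=36, a(4)=-342, a(5)=-450, a(6)=576, a(7)=1926, a(8)=198, a(9)=-5580; answer -5580

-5580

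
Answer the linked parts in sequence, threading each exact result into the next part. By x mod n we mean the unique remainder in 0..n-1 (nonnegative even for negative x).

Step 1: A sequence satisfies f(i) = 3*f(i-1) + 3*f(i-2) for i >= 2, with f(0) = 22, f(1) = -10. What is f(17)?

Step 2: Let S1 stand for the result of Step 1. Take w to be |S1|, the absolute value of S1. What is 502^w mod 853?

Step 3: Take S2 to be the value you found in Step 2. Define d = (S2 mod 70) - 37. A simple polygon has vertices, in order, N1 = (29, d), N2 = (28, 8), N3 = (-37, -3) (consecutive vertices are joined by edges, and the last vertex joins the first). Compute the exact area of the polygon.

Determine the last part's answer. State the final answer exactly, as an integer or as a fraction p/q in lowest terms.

2481/2

Step 1: f(2) = 3*(-10) + 3*(22) = 36; iterating: f(2)=36, f(3)=78, f(4)=342, f(5)=1260, f(6)=4806, f(7)=18198, f(8)=69012, f(9)=261630, f(10)=991926, f(11)=3760668, f(12)=14257782, f(13)=54055350, f(14)=204939396, f(15)=776984238, f(16)=2945770902, f(17)=11168265420; answer 11168265420
Step 2: S1 = 11168265420; w = 11168265420; squarings mod 853: 502^1=502, 502^2=369, 502^4=534, 502^8=254, 502^16=541, 502^32=102, 502^64=168, 502^128=75, 502^256=507, 502^512=296, 502^1024=610, 502^2048=192, 502^4096=185, 502^8192=105, 502^16384=789, 502^32768=684, 502^65536=412, 502^131072=850, 502^262144=9, 502^524288=81, 502^1048576=590, 502^2097152=76, 502^4194304=658, 502^8388608=493, 502^16777216=797, 502^33554432=577, 502^67108864=259, 502^134217728=547, 502^268435456=659, 502^536870912=104, 502^1073741824=580, 502^2147483648=318, 502^4294967296=470, 502^8589934592=826; 502^11168265420 = 502^4 * 502^8 * 502^64 * 502^128 * 502^1024 * 502^4096 * 502^8192 * 502^131072 * 502^262144 * 502^524288 * 502^2097152 * 502^8388608 * 502^16777216 * 502^134217728 * 502^268435456 * 502^2147483648 * 502^8589934592 = 147 (mod 853); answer 147
Step 3: S2 = 147; d = -30; cross terms: (29*8 - 28*-30)=1072, (28*-3 - -37*8)=212, (-37*-30 - 29*-3)=1197; twice the area = |2481| = 2481; area = 2481/2; answer 2481/2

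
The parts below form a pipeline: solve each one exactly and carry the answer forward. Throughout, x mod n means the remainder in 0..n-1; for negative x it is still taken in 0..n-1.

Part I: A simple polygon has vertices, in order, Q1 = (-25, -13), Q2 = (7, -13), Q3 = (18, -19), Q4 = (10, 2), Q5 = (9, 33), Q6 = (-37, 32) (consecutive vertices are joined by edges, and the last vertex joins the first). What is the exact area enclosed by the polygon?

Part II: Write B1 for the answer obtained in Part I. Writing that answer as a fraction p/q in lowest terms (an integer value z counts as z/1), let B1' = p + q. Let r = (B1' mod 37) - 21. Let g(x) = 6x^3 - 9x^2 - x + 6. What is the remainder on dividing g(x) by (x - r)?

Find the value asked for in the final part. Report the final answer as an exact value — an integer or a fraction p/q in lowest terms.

18216

Part I: cross terms: (-25*-13 - 7*-13)=416, (7*-19 - 18*-13)=101, (18*2 - 10*-19)=226, (10*33 - 9*2)=312, (9*32 - -37*33)=1509, (-37*-13 - -25*32)=1281; twice the area = |3845| = 3845; area = 3845/2; answer 3845/2
Part II: B1 = 3845/2; threaded value p + q = 3847; r = 15; remainder = value at the root: 6*(15)^3 - 9*(15)^2 - 1*(15)^1 + 6 = (20250) + (-2025) + (-15) + (6) = 18216; answer 18216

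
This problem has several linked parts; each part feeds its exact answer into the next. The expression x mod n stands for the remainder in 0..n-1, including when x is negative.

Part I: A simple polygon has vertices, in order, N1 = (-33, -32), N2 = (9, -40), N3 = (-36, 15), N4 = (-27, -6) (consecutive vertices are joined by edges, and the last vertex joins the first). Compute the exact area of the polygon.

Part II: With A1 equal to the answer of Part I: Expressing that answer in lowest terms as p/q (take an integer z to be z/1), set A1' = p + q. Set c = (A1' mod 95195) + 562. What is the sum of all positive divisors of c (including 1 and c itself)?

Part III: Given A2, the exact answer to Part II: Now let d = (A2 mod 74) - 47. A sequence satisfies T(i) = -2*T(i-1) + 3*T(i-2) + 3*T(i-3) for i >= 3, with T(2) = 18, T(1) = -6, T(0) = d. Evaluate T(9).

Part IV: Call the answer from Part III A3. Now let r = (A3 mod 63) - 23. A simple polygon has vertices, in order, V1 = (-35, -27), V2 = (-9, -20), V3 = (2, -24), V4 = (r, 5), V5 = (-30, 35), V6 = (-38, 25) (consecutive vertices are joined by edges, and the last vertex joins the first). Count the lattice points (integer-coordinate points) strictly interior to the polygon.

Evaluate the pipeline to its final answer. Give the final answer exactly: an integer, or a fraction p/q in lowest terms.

1965

Part I: cross terms: (-33*-40 - 9*-32)=1608, (9*15 - -36*-40)=-1305, (-36*-6 - -27*15)=621, (-27*-32 - -33*-6)=666; twice the area = |1590| = 1590; area = 795; answer 795
Part II: A1 = 795; threaded value p + q = 796; c = 1358; 1358 = 2 * 7 * 97; sigma = (1 + 2) * (1 + 7) * (1 + 97) = 3 * 8 * 98 = 2352; answer 2352
Part III: A2 = 2352; d = 11; T(3) = -2*(18) + 3*(-6) + 3*(11) = -21; iterating: T(3)=-21, T(4)=78, T(5)=-165, T(6)=501, T(7)=-1263, T(8)=3534, T(9)=-9354; answer -9354
Part IV: A3 = -9354; r = 10; cross terms: (-35*-20 - -9*-27)=457, (-9*-24 - 2*-20)=256, (2*5 - 10*-24)=250, (10*35 - -30*5)=500, (-30*25 - -38*35)=580, (-38*-27 - -35*25)=1901; twice the area = |3944| = 3944; area = 1972; boundary points = 1 + 1 + 1 + 10 + 2 + 1 = 16; strictly interior points = area - boundary/2 + 1 = 1965; answer 1965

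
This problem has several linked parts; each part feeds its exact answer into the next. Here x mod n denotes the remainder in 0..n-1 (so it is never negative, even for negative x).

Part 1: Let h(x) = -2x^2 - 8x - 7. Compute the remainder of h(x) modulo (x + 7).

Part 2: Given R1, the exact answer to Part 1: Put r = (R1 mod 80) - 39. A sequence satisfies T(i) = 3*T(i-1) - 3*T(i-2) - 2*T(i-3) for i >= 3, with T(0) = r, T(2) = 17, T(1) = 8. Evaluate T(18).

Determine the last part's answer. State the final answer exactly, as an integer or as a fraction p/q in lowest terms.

Part 1: remainder = value at the root: -2*(-7)^2 - 8*(-7)^1 - 7 = (-98) + (56) + (-7) = -49; answer -49
Part 2: R1 = -49; r = -8; T(3) = 3*(17) - 3*(8) - 2*(-8) = 43; iterating: T(3)=43, T(4)=62, T(5)=23, T(6)=-203, T(7)=-802, T(8)=-1843, T(9)=-2717, T(10)=-1018, T(11)=8783, T(12)=34837, T(13)=80198, T(14)=118517, T(15)=45283, T(16)=-380098, T(17)=-1513177, T(18)=-3489803; answer -3489803

-3489803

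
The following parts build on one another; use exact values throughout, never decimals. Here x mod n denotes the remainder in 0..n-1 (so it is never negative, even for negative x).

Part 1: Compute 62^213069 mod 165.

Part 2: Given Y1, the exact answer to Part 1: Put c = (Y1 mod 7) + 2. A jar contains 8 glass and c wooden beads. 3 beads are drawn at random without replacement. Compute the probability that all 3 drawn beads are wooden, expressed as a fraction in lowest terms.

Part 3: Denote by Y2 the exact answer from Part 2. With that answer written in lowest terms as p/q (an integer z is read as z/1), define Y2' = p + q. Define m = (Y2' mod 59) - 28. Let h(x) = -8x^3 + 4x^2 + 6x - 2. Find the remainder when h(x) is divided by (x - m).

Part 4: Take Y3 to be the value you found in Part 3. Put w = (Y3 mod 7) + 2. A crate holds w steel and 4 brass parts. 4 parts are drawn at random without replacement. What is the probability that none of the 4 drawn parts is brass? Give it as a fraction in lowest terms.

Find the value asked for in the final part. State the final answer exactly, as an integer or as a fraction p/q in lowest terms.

Part 1: squarings mod 165: 62^1=62, 62^2=49, 62^4=91, 62^8=31, 62^16=136, 62^32=16, 62^64=91, 62^128=31, 62^256=136, 62^512=16, 62^1024=91, 62^2048=31, 62^4096=136, 62^8192=16, 62^16384=91, 62^32768=31, 62^65536=136, 62^131072=16; 62^213069 = 62^1 * 62^4 * 62^8 * 62^64 * 62^16384 * 62^65536 * 62^131072 = 107 (mod 165); answer 107
Part 2: Y1 = 107; c = 4; total draws C(12,3) = 220; favorable C(4,3) = 4; P = 1/55; answer 1/55
Part 3: Y2 = 1/55; threaded value p + q = 56; m = 28; remainder = value at the root: -8*(28)^3 + 4*(28)^2 + 6*(28)^1 - 2 = (-175616) + (3136) + (168) + (-2) = -172314; answer -172314
Part 4: Y3 = -172314; w = 7; total draws C(11,4) = 330; favorable C(7,4) = 35; P = 7/66; answer 7/66

7/66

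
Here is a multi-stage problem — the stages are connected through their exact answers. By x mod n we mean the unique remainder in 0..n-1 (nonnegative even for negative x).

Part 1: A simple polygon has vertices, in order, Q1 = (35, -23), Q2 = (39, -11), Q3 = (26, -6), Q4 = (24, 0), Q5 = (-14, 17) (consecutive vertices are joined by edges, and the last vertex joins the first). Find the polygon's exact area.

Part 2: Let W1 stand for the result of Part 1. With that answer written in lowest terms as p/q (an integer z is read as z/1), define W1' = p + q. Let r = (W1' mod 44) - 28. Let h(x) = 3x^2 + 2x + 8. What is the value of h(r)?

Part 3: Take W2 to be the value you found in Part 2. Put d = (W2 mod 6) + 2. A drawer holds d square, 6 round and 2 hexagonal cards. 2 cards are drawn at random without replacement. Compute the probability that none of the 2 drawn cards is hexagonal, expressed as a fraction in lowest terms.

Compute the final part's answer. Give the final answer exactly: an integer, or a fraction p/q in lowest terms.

55/78

Part 1: cross terms: (35*-11 - 39*-23)=512, (39*-6 - 26*-11)=52, (26*0 - 24*-6)=144, (24*17 - -14*0)=408, (-14*-23 - 35*17)=-273; twice the area = |843| = 843; area = 843/2; answer 843/2
Part 2: W1 = 843/2; threaded value p + q = 845; r = -19; 3*(-19)^2 + 2*(-19)^1 + 8 = (1083) + (-38) + (8) = 1053; answer 1053
Part 3: W2 = 1053; d = 5; total draws C(13,2) = 78; favorable C(11,2) = 55; P = 55/78; answer 55/78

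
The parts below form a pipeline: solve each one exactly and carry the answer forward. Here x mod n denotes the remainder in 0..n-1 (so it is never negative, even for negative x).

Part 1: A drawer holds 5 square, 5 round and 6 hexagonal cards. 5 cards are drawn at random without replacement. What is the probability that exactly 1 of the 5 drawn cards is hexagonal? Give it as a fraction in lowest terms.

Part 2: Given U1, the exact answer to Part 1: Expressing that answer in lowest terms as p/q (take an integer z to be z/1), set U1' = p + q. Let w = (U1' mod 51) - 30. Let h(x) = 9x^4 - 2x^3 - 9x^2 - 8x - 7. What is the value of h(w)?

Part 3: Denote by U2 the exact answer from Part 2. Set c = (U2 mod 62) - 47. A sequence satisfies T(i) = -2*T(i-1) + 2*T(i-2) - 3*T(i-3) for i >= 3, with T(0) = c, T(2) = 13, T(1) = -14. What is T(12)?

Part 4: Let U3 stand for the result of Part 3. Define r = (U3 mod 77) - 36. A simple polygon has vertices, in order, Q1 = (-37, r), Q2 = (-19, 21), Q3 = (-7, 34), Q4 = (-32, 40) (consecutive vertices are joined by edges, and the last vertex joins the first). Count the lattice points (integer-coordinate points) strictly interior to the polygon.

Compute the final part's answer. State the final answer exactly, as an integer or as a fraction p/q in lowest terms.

Part 1: total draws C(16,5) = 4368; favorable C(6,1)*C(10,4) = 1260; P = 15/52; answer 15/52
Part 2: U1 = 15/52; threaded value p + q = 67; w = -14; 9*(-14)^4 - 2*(-14)^3 - 9*(-14)^2 - 8*(-14)^1 - 7 = (345744) + (5488) + (-1764) + (112) + (-7) = 349573; answer 349573
Part 3: U2 = 349573; c = -30; T(3) = -2*(13) + 2*(-14) - 3*(-30) = 36; iterating: T(3)=36, T(4)=-4, T(5)=41, T(6)=-198, T(7)=490, T(8)=-1499, T(9)=4572, T(10)=-13612, T(11)=40865, T(12)=-122670; answer -122670
Part 4: U3 = -122670; r = 32; cross terms: (-37*21 - -19*32)=-169, (-19*34 - -7*21)=-499, (-7*40 - -32*34)=808, (-32*32 - -37*40)=456; twice the area = |596| = 596; area = 298; boundary points = 1 + 1 + 1 + 1 = 4; strictly interior points = area - boundary/2 + 1 = 297; answer 297

297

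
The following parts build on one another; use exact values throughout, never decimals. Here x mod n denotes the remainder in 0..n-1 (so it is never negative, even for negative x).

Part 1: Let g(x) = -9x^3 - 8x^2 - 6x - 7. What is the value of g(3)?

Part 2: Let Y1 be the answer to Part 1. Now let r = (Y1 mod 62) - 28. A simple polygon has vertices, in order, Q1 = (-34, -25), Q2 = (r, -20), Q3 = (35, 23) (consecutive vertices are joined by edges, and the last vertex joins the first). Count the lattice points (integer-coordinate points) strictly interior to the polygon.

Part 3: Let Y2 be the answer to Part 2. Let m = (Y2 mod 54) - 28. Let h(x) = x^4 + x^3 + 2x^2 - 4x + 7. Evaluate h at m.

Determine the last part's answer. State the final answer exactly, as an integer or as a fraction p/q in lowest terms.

4711

Part 1: -9*(3)^3 - 8*(3)^2 - 6*(3)^1 - 7 = (-243) + (-72) + (-18) + (-7) = -340; answer -340
Part 2: Y1 = -340; r = 4; cross terms: (-34*-20 - 4*-25)=780, (4*23 - 35*-20)=792, (35*-25 - -34*23)=-93; twice the area = |1479| = 1479; area = 1479/2; boundary points = 1 + 1 + 3 = 5; strictly interior points = area - boundary/2 + 1 = 738; answer 738
Part 3: Y2 = 738; m = 8; 1*(8)^4 + 1*(8)^3 + 2*(8)^2 - 4*(8)^1 + 7 = (4096) + (512) + (128) + (-32) + (7) = 4711; answer 4711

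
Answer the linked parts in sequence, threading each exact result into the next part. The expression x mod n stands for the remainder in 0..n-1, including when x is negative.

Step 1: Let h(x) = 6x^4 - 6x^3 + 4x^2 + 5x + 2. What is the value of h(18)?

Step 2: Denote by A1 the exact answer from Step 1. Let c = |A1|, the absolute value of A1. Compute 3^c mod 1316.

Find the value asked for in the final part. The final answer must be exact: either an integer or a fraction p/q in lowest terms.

Step 1: 6*(18)^4 - 6*(18)^3 + 4*(18)^2 + 5*(18)^1 + 2 = (629856) + (-34992) + (1296) + (90) + (2) = 596252; answer 596252
Step 2: A1 = 596252; c = 596252; squarings mod 1316: 3^1=3, 3^2=9, 3^4=81, 3^8=1297, 3^16=361, 3^32=37, 3^64=53, 3^128=177, 3^256=1061, 3^512=541, 3^1024=529, 3^2048=849, 3^4096=949, 3^8192=457, 3^16384=921, 3^32768=737, 3^65536=977, 3^131072=429, 3^262144=1117, 3^524288=121; 3^596252 = 3^4 * 3^8 * 3^16 * 3^256 * 3^2048 * 3^4096 * 3^65536 * 3^524288 = 1129 (mod 1316); answer 1129

1129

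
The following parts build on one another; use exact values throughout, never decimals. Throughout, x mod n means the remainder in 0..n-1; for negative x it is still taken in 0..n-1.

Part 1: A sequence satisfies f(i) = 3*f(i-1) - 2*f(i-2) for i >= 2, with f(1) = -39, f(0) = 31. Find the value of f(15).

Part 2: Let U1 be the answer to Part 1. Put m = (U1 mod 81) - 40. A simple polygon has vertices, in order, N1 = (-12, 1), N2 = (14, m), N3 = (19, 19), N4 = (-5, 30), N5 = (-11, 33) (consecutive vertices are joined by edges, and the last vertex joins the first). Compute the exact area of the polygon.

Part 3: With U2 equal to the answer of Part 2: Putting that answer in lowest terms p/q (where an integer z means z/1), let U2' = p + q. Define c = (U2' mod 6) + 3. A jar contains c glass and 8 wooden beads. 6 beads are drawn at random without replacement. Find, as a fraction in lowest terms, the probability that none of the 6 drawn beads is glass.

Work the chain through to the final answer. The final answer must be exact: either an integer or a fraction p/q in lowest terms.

4/429

Part 1: f(2) = 3*(-39) - 2*(31) = -179; iterating: f(2)=-179, f(3)=-459, f(4)=-1019, f(5)=-2139, f(6)=-4379, f(7)=-8859, f(8)=-17819, f(9)=-35739, f(10)=-71579, f(11)=-143259, f(12)=-286619, f(13)=-573339, f(14)=-1146779, f(15)=-2293659; answer -2293659
Part 2: U1 = -2293659; m = -22; cross terms: (-12*-22 - 14*1)=250, (14*19 - 19*-22)=684, (19*30 - -5*19)=665, (-5*33 - -11*30)=165, (-11*1 - -12*33)=385; twice the area = |2149| = 2149; area = 2149/2; answer 2149/2
Part 3: U2 = 2149/2; threaded value p + q = 2151; c = 6; total draws C(14,6) = 3003; favorable C(8,6) = 28; P = 4/429; answer 4/429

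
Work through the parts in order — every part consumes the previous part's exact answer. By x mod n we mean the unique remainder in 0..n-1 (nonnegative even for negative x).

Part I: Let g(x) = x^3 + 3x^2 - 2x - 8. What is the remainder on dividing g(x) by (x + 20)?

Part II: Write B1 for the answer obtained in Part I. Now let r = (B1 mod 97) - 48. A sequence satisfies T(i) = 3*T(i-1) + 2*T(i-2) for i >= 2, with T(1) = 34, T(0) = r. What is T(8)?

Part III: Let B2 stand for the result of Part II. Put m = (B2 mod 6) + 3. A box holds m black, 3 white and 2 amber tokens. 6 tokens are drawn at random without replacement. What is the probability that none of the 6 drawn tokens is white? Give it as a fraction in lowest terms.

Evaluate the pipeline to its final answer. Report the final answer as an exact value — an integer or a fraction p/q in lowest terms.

1/11

Part I: remainder = value at the root: 1*(-20)^3 + 3*(-20)^2 - 2*(-20)^1 - 8 = (-8000) + (1200) + (40) + (-8) = -6768; answer -6768
Part II: B1 = -6768; r = -26; T(2) = 3*(34) + 2*(-26) = 50; iterating: T(2)=50, T(3)=218, T(4)=754, T(5)=2698, T(6)=9602, T(7)=34202, T(8)=121810; answer 121810
Part III: B2 = 121810; m = 7; total draws C(12,6) = 924; favorable C(9,6) = 84; P = 1/11; answer 1/11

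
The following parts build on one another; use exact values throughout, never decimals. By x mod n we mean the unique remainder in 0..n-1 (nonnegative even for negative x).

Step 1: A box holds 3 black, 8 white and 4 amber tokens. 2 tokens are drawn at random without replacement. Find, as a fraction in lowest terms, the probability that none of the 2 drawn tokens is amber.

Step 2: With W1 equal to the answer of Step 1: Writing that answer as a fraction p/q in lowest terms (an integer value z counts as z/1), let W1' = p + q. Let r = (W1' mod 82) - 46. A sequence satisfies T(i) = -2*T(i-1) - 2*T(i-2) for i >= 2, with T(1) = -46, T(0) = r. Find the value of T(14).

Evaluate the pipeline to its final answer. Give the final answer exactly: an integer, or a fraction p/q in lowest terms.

Step 1: total draws C(15,2) = 105; favorable C(11,2) = 55; P = 11/21; answer 11/21
Step 2: W1 = 11/21; threaded value p + q = 32; r = -14; T(2) = -2*(-46) - 2*(-14) = 120; iterating: T(2)=120, T(3)=-148, T(4)=56, T(5)=184, T(6)=-480, T(7)=592, T(8)=-224, T(9)=-736, T(10)=1920, T(11)=-2368, T(12)=896, T(13)=2944, T(14)=-7680; answer -7680

-7680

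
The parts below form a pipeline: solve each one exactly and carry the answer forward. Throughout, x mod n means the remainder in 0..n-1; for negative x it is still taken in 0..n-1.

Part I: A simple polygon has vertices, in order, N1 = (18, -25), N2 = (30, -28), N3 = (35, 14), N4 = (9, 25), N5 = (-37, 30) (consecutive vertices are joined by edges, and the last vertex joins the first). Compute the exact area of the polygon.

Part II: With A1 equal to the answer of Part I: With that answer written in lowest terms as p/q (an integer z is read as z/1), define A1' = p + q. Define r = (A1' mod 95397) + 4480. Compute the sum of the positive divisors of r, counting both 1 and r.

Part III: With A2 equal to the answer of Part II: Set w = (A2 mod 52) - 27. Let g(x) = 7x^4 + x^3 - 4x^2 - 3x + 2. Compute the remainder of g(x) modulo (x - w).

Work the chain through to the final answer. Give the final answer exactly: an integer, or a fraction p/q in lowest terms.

1368803

Part I: cross terms: (18*-28 - 30*-25)=246, (30*14 - 35*-28)=1400, (35*25 - 9*14)=749, (9*30 - -37*25)=1195, (-37*-25 - 18*30)=385; twice the area = |3975| = 3975; area = 3975/2; answer 3975/2
Part II: A1 = 3975/2; threaded value p + q = 3977; r = 8457; 8457 = 3 * 2819; sigma = (1 + 3) * (1 + 2819) = 4 * 2820 = 11280; answer 11280
Part III: A2 = 11280; w = 21; remainder = value at the root: 7*(21)^4 + 1*(21)^3 - 4*(21)^2 - 3*(21)^1 + 2 = (1361367) + (9261) + (-1764) + (-63) + (2) = 1368803; answer 1368803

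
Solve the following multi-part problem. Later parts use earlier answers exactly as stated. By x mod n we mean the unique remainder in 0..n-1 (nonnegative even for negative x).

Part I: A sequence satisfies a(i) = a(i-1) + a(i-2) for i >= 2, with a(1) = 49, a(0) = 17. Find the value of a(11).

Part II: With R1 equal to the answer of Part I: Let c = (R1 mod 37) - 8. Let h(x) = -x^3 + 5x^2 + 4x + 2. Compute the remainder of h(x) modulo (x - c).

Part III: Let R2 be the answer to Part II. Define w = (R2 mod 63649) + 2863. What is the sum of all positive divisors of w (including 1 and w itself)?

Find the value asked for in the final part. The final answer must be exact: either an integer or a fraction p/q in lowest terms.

5642

Part I: a(2) = 1*(49) + 1*(17) = 66; iterating: a(2)=66, a(3)=115, a(4)=181, a(5)=296, a(6)=477, a(7)=773, a(8)=1250, a(9)=2023, a(10)=3273, a(11)=5296; answer 5296
Part II: R1 = 5296; c = -3; remainder = value at the root: -1*(-3)^3 + 5*(-3)^2 + 4*(-3)^1 + 2 = (27) + (45) + (-12) + (2) = 62; answer 62
Part III: R2 = 62; w = 2925; 2925 = 3^2 * 5^2 * 13; sigma = (1 + 3 + 9) * (1 + 5 + 25) * (1 + 13) = 13 * 31 * 14 = 5642; answer 5642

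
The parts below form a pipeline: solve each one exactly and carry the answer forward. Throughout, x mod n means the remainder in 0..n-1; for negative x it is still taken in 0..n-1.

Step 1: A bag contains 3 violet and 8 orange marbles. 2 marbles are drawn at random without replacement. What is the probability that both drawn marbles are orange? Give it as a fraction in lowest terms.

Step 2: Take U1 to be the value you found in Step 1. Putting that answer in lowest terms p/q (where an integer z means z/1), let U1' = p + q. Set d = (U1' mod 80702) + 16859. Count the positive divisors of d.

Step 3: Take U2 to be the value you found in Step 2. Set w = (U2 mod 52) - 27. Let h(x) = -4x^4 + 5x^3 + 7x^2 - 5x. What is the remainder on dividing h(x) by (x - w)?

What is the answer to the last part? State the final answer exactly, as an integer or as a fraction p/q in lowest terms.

-552957

Step 1: total draws C(11,2) = 55; favorable C(8,2) = 28; P = 28/55; answer 28/55
Step 2: U1 = 28/55; threaded value p + q = 83; d = 16942; 16942 = 2 * 43 * 197; number of divisors = (1+1) * (1+1) * (1+1) = 8; answer 8
Step 3: U2 = 8; w = -19; remainder = value at the root: -4*(-19)^4 + 5*(-19)^3 + 7*(-19)^2 - 5*(-19)^1 = (-521284) + (-34295) + (2527) + (95) = -552957; answer -552957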